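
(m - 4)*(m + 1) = m^2 - 3*m - 4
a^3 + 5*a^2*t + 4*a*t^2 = a*(a + t)*(a + 4*t)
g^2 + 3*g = g*(g + 3)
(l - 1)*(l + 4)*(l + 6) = l^3 + 9*l^2 + 14*l - 24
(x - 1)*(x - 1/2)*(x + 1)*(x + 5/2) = x^4 + 2*x^3 - 9*x^2/4 - 2*x + 5/4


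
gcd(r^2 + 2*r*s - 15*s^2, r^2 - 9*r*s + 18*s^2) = r - 3*s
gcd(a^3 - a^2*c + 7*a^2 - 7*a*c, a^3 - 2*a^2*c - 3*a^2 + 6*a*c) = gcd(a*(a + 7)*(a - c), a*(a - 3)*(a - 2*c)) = a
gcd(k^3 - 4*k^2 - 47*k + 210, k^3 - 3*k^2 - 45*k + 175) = k^2 + 2*k - 35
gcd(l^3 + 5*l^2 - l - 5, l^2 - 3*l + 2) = l - 1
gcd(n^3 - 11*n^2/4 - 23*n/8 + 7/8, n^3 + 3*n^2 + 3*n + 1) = n + 1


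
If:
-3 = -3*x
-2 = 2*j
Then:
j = -1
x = 1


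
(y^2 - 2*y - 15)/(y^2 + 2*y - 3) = (y - 5)/(y - 1)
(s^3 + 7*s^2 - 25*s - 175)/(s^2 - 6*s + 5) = (s^2 + 12*s + 35)/(s - 1)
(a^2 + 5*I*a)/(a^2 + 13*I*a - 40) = a/(a + 8*I)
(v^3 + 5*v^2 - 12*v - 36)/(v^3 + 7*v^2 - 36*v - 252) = (v^2 - v - 6)/(v^2 + v - 42)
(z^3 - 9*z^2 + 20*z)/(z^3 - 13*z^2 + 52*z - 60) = z*(z - 4)/(z^2 - 8*z + 12)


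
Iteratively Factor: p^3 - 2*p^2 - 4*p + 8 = (p - 2)*(p^2 - 4) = (p - 2)*(p + 2)*(p - 2)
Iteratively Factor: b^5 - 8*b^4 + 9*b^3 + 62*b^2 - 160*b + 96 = (b - 4)*(b^4 - 4*b^3 - 7*b^2 + 34*b - 24) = (b - 4)*(b - 2)*(b^3 - 2*b^2 - 11*b + 12) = (b - 4)^2*(b - 2)*(b^2 + 2*b - 3) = (b - 4)^2*(b - 2)*(b - 1)*(b + 3)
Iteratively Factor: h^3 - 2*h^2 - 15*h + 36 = (h + 4)*(h^2 - 6*h + 9) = (h - 3)*(h + 4)*(h - 3)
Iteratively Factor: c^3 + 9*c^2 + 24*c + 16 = (c + 4)*(c^2 + 5*c + 4) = (c + 4)^2*(c + 1)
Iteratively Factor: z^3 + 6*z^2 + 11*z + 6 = (z + 2)*(z^2 + 4*z + 3) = (z + 2)*(z + 3)*(z + 1)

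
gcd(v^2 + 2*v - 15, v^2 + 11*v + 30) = v + 5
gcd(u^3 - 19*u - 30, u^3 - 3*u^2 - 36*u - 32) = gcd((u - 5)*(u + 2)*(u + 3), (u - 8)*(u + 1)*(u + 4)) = 1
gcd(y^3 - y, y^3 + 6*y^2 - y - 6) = y^2 - 1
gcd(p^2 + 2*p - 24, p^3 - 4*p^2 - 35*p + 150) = p + 6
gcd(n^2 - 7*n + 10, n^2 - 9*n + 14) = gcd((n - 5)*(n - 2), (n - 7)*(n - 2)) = n - 2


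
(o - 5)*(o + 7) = o^2 + 2*o - 35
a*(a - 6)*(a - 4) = a^3 - 10*a^2 + 24*a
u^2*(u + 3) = u^3 + 3*u^2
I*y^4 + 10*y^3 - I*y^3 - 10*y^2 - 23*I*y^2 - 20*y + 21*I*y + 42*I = (y - 2)*(y - 7*I)*(y - 3*I)*(I*y + I)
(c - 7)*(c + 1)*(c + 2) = c^3 - 4*c^2 - 19*c - 14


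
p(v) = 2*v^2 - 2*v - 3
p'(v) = 4*v - 2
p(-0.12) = -2.73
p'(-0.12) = -2.48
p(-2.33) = 12.52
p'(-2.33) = -11.32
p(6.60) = 70.92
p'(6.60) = 24.40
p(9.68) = 165.04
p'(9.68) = 36.72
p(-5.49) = 68.26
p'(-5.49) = -23.96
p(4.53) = 28.98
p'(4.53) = 16.12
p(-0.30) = -2.22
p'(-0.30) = -3.20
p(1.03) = -2.94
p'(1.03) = 2.12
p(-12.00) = 309.00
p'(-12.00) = -50.00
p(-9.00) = 177.00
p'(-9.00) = -38.00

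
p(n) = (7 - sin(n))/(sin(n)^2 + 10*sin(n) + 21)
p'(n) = (7 - sin(n))*(-2*sin(n)*cos(n) - 10*cos(n))/(sin(n)^2 + 10*sin(n) + 21)^2 - cos(n)/(sin(n)^2 + 10*sin(n) + 21)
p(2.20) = 0.21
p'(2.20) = 0.07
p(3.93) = 0.53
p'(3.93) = 0.27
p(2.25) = 0.21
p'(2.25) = 0.07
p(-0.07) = 0.35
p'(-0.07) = -0.22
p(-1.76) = 0.66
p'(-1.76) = 0.10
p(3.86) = 0.52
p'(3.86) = 0.28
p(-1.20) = 0.63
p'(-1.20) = -0.18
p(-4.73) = 0.19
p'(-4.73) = -0.00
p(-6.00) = 0.28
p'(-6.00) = -0.16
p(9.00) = 0.26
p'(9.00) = 0.14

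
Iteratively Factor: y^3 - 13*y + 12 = (y - 3)*(y^2 + 3*y - 4) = (y - 3)*(y + 4)*(y - 1)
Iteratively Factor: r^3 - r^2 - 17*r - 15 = (r + 3)*(r^2 - 4*r - 5) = (r - 5)*(r + 3)*(r + 1)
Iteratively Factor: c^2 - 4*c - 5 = (c + 1)*(c - 5)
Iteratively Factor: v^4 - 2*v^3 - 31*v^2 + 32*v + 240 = (v - 4)*(v^3 + 2*v^2 - 23*v - 60) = (v - 4)*(v + 4)*(v^2 - 2*v - 15) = (v - 4)*(v + 3)*(v + 4)*(v - 5)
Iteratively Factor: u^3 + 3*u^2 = (u)*(u^2 + 3*u) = u^2*(u + 3)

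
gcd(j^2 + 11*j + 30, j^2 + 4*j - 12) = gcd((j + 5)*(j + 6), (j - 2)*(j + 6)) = j + 6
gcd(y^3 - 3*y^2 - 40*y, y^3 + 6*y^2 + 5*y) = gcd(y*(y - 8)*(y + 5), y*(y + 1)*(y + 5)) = y^2 + 5*y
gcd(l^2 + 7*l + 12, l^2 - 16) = l + 4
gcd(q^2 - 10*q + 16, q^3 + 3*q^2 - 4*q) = 1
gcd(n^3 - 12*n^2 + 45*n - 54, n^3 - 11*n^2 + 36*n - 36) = n^2 - 9*n + 18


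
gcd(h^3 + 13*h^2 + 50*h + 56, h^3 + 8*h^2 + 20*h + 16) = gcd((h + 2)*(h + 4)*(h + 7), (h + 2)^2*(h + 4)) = h^2 + 6*h + 8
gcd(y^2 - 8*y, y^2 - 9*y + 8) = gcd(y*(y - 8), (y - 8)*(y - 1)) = y - 8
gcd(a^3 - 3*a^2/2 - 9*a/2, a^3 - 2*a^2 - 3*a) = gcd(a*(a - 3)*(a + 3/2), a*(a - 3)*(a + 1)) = a^2 - 3*a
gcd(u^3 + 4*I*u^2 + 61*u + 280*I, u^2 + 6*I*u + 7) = u + 7*I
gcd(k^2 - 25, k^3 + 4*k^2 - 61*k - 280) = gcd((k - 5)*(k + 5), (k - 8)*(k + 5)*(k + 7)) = k + 5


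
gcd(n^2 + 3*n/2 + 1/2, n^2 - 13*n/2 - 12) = 1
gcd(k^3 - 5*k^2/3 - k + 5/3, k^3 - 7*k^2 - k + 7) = k^2 - 1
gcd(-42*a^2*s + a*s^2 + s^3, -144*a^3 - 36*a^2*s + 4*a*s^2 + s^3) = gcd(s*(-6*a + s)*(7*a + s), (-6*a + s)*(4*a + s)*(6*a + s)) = -6*a + s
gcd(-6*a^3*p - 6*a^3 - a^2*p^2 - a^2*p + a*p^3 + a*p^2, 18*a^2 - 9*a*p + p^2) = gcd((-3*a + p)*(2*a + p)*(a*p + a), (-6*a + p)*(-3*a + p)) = -3*a + p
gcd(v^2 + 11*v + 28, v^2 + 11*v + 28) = v^2 + 11*v + 28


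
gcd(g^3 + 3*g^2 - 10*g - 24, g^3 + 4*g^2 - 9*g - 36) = g^2 + g - 12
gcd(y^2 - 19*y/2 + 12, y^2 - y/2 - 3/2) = y - 3/2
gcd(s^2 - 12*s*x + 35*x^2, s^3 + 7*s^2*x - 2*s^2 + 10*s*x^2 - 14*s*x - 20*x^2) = 1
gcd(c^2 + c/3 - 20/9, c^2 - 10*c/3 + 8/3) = c - 4/3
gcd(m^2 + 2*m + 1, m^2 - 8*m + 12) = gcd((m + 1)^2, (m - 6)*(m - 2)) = 1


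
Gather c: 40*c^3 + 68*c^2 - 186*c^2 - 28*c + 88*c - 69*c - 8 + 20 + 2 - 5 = 40*c^3 - 118*c^2 - 9*c + 9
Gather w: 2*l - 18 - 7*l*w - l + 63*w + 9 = l + w*(63 - 7*l) - 9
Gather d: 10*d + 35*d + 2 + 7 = 45*d + 9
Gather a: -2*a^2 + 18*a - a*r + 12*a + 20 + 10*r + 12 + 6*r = -2*a^2 + a*(30 - r) + 16*r + 32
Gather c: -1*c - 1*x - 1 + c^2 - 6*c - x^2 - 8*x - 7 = c^2 - 7*c - x^2 - 9*x - 8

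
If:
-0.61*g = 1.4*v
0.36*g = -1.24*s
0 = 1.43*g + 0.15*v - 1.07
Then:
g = 0.78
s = -0.23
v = -0.34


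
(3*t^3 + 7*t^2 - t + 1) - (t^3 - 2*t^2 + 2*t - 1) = 2*t^3 + 9*t^2 - 3*t + 2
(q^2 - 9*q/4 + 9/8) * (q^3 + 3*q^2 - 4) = q^5 + 3*q^4/4 - 45*q^3/8 - 5*q^2/8 + 9*q - 9/2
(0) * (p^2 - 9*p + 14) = 0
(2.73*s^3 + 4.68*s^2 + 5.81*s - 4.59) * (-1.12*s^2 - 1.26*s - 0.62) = -3.0576*s^5 - 8.6814*s^4 - 14.0966*s^3 - 5.0814*s^2 + 2.1812*s + 2.8458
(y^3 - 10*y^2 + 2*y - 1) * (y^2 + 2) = y^5 - 10*y^4 + 4*y^3 - 21*y^2 + 4*y - 2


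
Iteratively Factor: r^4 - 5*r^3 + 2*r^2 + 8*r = (r - 2)*(r^3 - 3*r^2 - 4*r) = (r - 2)*(r + 1)*(r^2 - 4*r) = r*(r - 2)*(r + 1)*(r - 4)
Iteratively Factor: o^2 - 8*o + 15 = (o - 5)*(o - 3)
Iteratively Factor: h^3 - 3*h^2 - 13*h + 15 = (h - 5)*(h^2 + 2*h - 3) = (h - 5)*(h + 3)*(h - 1)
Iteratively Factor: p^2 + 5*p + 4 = (p + 4)*(p + 1)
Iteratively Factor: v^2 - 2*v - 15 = (v - 5)*(v + 3)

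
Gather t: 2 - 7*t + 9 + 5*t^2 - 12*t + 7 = 5*t^2 - 19*t + 18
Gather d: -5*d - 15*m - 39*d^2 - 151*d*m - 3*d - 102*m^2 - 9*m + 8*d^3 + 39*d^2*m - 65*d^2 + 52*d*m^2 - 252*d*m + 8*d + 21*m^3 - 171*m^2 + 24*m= 8*d^3 + d^2*(39*m - 104) + d*(52*m^2 - 403*m) + 21*m^3 - 273*m^2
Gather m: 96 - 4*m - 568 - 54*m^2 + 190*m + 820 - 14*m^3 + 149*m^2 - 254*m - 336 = -14*m^3 + 95*m^2 - 68*m + 12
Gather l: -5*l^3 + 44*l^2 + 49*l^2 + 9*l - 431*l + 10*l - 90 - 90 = -5*l^3 + 93*l^2 - 412*l - 180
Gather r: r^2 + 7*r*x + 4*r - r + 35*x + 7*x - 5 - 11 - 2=r^2 + r*(7*x + 3) + 42*x - 18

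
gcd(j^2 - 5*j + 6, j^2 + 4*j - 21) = j - 3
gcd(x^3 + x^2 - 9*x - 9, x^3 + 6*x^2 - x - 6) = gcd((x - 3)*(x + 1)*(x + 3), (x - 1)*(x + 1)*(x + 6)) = x + 1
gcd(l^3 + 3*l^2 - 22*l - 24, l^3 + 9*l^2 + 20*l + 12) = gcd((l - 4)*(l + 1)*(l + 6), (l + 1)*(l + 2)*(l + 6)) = l^2 + 7*l + 6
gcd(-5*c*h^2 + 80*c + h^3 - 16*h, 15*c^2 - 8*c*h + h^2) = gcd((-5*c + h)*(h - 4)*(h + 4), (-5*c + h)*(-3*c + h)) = 5*c - h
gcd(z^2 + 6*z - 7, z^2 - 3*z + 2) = z - 1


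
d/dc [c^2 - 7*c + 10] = 2*c - 7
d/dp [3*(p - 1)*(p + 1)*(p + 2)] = 9*p^2 + 12*p - 3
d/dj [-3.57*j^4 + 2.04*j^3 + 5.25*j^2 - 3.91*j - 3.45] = -14.28*j^3 + 6.12*j^2 + 10.5*j - 3.91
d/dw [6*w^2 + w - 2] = 12*w + 1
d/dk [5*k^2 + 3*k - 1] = 10*k + 3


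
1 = 1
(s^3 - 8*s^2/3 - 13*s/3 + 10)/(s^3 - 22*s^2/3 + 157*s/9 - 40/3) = 3*(s + 2)/(3*s - 8)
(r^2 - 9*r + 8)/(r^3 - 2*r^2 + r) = (r - 8)/(r*(r - 1))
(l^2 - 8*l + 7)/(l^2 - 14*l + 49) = (l - 1)/(l - 7)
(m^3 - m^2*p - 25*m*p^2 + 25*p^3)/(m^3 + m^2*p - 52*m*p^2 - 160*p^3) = (-m^2 + 6*m*p - 5*p^2)/(-m^2 + 4*m*p + 32*p^2)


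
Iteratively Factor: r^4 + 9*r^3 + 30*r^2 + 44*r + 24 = (r + 2)*(r^3 + 7*r^2 + 16*r + 12) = (r + 2)*(r + 3)*(r^2 + 4*r + 4) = (r + 2)^2*(r + 3)*(r + 2)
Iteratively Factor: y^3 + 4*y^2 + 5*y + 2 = (y + 1)*(y^2 + 3*y + 2) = (y + 1)^2*(y + 2)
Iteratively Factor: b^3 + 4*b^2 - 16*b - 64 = (b + 4)*(b^2 - 16) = (b + 4)^2*(b - 4)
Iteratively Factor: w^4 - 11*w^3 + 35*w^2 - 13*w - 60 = (w - 3)*(w^3 - 8*w^2 + 11*w + 20) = (w - 5)*(w - 3)*(w^2 - 3*w - 4) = (w - 5)*(w - 3)*(w + 1)*(w - 4)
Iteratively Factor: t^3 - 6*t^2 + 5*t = (t)*(t^2 - 6*t + 5) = t*(t - 5)*(t - 1)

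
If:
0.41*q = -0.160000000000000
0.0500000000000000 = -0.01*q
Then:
No Solution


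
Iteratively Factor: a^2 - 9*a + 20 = (a - 5)*(a - 4)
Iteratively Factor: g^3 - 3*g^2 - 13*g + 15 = (g + 3)*(g^2 - 6*g + 5) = (g - 5)*(g + 3)*(g - 1)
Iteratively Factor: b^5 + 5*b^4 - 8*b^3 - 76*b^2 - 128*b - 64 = (b - 4)*(b^4 + 9*b^3 + 28*b^2 + 36*b + 16) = (b - 4)*(b + 4)*(b^3 + 5*b^2 + 8*b + 4) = (b - 4)*(b + 2)*(b + 4)*(b^2 + 3*b + 2) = (b - 4)*(b + 2)^2*(b + 4)*(b + 1)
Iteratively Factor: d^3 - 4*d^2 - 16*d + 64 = (d + 4)*(d^2 - 8*d + 16) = (d - 4)*(d + 4)*(d - 4)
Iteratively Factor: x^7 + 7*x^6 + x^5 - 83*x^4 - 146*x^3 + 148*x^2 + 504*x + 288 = (x + 3)*(x^6 + 4*x^5 - 11*x^4 - 50*x^3 + 4*x^2 + 136*x + 96) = (x + 2)*(x + 3)*(x^5 + 2*x^4 - 15*x^3 - 20*x^2 + 44*x + 48) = (x + 1)*(x + 2)*(x + 3)*(x^4 + x^3 - 16*x^2 - 4*x + 48) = (x - 2)*(x + 1)*(x + 2)*(x + 3)*(x^3 + 3*x^2 - 10*x - 24) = (x - 2)*(x + 1)*(x + 2)*(x + 3)*(x + 4)*(x^2 - x - 6) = (x - 3)*(x - 2)*(x + 1)*(x + 2)*(x + 3)*(x + 4)*(x + 2)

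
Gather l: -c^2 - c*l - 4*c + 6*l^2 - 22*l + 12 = -c^2 - 4*c + 6*l^2 + l*(-c - 22) + 12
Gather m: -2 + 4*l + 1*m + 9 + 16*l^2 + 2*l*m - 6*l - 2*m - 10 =16*l^2 - 2*l + m*(2*l - 1) - 3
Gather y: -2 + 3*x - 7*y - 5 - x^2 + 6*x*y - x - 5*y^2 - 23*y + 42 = -x^2 + 2*x - 5*y^2 + y*(6*x - 30) + 35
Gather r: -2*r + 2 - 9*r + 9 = 11 - 11*r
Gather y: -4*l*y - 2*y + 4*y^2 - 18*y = 4*y^2 + y*(-4*l - 20)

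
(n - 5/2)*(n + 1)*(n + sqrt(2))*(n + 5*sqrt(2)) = n^4 - 3*n^3/2 + 6*sqrt(2)*n^3 - 9*sqrt(2)*n^2 + 15*n^2/2 - 15*sqrt(2)*n - 15*n - 25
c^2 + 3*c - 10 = (c - 2)*(c + 5)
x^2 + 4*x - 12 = (x - 2)*(x + 6)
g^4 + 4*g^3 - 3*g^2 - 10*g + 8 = (g - 1)^2*(g + 2)*(g + 4)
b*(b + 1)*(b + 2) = b^3 + 3*b^2 + 2*b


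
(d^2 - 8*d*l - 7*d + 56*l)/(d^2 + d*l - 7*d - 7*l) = (d - 8*l)/(d + l)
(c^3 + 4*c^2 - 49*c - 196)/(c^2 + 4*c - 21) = (c^2 - 3*c - 28)/(c - 3)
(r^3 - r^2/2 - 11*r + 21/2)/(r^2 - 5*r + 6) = (2*r^2 + 5*r - 7)/(2*(r - 2))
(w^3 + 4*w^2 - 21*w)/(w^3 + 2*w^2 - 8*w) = (w^2 + 4*w - 21)/(w^2 + 2*w - 8)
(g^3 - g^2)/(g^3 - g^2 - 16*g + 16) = g^2/(g^2 - 16)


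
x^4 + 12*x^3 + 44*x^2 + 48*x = x*(x + 2)*(x + 4)*(x + 6)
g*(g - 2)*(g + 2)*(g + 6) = g^4 + 6*g^3 - 4*g^2 - 24*g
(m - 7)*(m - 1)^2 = m^3 - 9*m^2 + 15*m - 7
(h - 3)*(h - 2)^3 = h^4 - 9*h^3 + 30*h^2 - 44*h + 24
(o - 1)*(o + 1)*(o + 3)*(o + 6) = o^4 + 9*o^3 + 17*o^2 - 9*o - 18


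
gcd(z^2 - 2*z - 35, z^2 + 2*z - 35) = 1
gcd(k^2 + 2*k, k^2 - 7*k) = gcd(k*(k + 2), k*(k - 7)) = k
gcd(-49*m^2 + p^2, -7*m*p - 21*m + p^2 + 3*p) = -7*m + p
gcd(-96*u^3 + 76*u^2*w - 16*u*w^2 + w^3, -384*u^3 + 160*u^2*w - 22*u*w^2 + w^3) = 48*u^2 - 14*u*w + w^2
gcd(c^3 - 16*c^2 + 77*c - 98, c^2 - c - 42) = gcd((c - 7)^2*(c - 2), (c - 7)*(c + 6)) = c - 7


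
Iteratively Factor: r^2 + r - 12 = (r + 4)*(r - 3)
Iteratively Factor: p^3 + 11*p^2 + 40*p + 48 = (p + 4)*(p^2 + 7*p + 12) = (p + 3)*(p + 4)*(p + 4)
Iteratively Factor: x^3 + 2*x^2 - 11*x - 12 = (x + 1)*(x^2 + x - 12) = (x + 1)*(x + 4)*(x - 3)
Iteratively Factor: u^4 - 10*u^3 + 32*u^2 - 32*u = (u - 2)*(u^3 - 8*u^2 + 16*u) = u*(u - 2)*(u^2 - 8*u + 16) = u*(u - 4)*(u - 2)*(u - 4)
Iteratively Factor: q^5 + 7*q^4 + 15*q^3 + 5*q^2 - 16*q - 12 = (q + 1)*(q^4 + 6*q^3 + 9*q^2 - 4*q - 12) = (q + 1)*(q + 3)*(q^3 + 3*q^2 - 4) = (q - 1)*(q + 1)*(q + 3)*(q^2 + 4*q + 4) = (q - 1)*(q + 1)*(q + 2)*(q + 3)*(q + 2)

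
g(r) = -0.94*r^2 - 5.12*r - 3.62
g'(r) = -1.88*r - 5.12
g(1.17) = -10.90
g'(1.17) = -7.32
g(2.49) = -22.20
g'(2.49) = -9.80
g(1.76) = -15.54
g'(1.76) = -8.43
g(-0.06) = -3.32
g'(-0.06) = -5.01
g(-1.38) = 1.66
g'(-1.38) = -2.53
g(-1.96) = 2.80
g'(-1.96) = -1.44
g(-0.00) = -3.62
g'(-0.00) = -5.12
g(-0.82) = -0.05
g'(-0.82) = -3.58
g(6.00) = -68.18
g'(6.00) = -16.40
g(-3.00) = 3.28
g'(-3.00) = 0.52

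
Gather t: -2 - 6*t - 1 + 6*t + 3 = 0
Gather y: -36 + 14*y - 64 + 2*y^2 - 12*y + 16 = 2*y^2 + 2*y - 84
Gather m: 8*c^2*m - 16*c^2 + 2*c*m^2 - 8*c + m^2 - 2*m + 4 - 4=-16*c^2 - 8*c + m^2*(2*c + 1) + m*(8*c^2 - 2)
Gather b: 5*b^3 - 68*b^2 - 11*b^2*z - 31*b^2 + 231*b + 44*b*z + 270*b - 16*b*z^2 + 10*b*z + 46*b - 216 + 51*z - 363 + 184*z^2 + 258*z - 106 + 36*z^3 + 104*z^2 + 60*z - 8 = 5*b^3 + b^2*(-11*z - 99) + b*(-16*z^2 + 54*z + 547) + 36*z^3 + 288*z^2 + 369*z - 693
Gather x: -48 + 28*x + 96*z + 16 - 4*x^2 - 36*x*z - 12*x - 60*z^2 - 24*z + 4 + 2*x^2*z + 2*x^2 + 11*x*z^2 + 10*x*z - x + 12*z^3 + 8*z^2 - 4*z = x^2*(2*z - 2) + x*(11*z^2 - 26*z + 15) + 12*z^3 - 52*z^2 + 68*z - 28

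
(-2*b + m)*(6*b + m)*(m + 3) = -12*b^2*m - 36*b^2 + 4*b*m^2 + 12*b*m + m^3 + 3*m^2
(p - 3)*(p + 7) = p^2 + 4*p - 21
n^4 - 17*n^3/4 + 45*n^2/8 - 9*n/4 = n*(n - 2)*(n - 3/2)*(n - 3/4)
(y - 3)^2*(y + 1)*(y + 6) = y^4 + y^3 - 27*y^2 + 27*y + 54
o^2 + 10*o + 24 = (o + 4)*(o + 6)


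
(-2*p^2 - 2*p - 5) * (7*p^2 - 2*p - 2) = -14*p^4 - 10*p^3 - 27*p^2 + 14*p + 10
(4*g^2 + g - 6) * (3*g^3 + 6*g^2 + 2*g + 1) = 12*g^5 + 27*g^4 - 4*g^3 - 30*g^2 - 11*g - 6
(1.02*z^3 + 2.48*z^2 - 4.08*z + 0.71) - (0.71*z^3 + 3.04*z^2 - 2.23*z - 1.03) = 0.31*z^3 - 0.56*z^2 - 1.85*z + 1.74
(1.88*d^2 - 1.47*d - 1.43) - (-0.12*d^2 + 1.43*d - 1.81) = 2.0*d^2 - 2.9*d + 0.38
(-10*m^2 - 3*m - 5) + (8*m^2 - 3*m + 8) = -2*m^2 - 6*m + 3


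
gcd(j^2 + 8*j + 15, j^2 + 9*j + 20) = j + 5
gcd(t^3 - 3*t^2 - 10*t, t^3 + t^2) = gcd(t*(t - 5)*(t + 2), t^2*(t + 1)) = t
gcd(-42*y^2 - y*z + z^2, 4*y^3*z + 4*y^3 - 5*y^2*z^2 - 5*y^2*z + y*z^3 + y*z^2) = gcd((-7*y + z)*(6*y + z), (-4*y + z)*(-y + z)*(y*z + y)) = 1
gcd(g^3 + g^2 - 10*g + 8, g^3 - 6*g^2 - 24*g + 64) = g^2 + 2*g - 8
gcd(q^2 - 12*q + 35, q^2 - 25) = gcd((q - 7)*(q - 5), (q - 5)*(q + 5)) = q - 5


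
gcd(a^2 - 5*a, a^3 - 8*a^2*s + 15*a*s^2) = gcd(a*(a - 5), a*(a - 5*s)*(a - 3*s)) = a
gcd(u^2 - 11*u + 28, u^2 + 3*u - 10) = 1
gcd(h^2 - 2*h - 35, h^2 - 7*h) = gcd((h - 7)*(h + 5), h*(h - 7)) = h - 7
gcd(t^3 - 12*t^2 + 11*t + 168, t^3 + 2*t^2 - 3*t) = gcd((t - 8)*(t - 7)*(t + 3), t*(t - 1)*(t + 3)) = t + 3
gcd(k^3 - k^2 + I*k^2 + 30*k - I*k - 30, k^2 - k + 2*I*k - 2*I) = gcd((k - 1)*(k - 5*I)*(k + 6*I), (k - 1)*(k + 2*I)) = k - 1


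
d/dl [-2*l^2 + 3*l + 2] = 3 - 4*l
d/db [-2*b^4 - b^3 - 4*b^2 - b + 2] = -8*b^3 - 3*b^2 - 8*b - 1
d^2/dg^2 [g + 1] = 0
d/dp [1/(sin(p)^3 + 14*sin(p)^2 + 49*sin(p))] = -(3*sin(p) + 7)*cos(p)/((sin(p) + 7)^3*sin(p)^2)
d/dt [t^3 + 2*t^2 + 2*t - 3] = 3*t^2 + 4*t + 2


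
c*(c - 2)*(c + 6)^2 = c^4 + 10*c^3 + 12*c^2 - 72*c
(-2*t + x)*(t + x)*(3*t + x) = -6*t^3 - 5*t^2*x + 2*t*x^2 + x^3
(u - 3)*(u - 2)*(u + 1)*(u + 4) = u^4 - 15*u^2 + 10*u + 24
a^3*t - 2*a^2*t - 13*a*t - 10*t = (a - 5)*(a + 2)*(a*t + t)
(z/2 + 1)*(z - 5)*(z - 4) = z^3/2 - 7*z^2/2 + z + 20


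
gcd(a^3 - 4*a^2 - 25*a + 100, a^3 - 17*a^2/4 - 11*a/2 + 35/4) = a - 5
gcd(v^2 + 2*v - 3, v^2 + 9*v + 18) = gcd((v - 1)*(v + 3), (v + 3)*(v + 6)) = v + 3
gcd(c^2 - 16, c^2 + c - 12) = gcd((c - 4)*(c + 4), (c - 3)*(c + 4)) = c + 4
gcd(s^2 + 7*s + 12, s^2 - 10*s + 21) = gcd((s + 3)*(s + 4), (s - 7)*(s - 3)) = 1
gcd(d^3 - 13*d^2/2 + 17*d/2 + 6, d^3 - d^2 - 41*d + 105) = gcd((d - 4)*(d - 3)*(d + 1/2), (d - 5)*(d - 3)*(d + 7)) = d - 3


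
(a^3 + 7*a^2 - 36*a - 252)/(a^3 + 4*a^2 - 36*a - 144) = (a + 7)/(a + 4)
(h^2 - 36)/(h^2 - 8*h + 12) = (h + 6)/(h - 2)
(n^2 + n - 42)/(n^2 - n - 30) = (n + 7)/(n + 5)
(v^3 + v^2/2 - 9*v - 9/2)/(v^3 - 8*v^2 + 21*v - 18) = (2*v^2 + 7*v + 3)/(2*(v^2 - 5*v + 6))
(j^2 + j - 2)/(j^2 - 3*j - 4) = (-j^2 - j + 2)/(-j^2 + 3*j + 4)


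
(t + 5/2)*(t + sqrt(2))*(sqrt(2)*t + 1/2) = sqrt(2)*t^3 + 5*t^2/2 + 5*sqrt(2)*t^2/2 + sqrt(2)*t/2 + 25*t/4 + 5*sqrt(2)/4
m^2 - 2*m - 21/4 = (m - 7/2)*(m + 3/2)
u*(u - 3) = u^2 - 3*u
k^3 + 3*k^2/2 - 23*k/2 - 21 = (k - 7/2)*(k + 2)*(k + 3)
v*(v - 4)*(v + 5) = v^3 + v^2 - 20*v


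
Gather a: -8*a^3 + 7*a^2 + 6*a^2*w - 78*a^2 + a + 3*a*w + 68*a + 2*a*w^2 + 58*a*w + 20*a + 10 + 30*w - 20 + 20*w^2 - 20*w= -8*a^3 + a^2*(6*w - 71) + a*(2*w^2 + 61*w + 89) + 20*w^2 + 10*w - 10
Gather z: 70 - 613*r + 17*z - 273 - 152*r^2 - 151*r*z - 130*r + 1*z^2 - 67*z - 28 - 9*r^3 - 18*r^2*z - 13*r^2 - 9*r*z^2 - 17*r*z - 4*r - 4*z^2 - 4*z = -9*r^3 - 165*r^2 - 747*r + z^2*(-9*r - 3) + z*(-18*r^2 - 168*r - 54) - 231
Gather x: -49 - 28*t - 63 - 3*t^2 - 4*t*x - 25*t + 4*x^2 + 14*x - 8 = -3*t^2 - 53*t + 4*x^2 + x*(14 - 4*t) - 120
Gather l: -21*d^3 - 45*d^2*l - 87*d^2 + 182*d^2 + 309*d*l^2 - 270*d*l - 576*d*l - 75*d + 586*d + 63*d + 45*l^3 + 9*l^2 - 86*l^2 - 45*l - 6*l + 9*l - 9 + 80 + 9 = -21*d^3 + 95*d^2 + 574*d + 45*l^3 + l^2*(309*d - 77) + l*(-45*d^2 - 846*d - 42) + 80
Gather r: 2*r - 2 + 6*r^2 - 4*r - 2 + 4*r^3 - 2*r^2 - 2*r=4*r^3 + 4*r^2 - 4*r - 4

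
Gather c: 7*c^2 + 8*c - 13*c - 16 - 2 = 7*c^2 - 5*c - 18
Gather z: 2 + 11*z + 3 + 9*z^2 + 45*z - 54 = 9*z^2 + 56*z - 49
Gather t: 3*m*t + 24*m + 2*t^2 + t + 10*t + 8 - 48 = 24*m + 2*t^2 + t*(3*m + 11) - 40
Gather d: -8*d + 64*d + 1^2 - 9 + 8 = 56*d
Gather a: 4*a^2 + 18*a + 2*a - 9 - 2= 4*a^2 + 20*a - 11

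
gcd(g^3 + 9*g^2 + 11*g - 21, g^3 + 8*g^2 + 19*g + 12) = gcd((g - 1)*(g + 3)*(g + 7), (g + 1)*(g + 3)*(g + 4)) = g + 3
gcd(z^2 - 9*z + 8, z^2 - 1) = z - 1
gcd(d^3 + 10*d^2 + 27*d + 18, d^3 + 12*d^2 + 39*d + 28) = d + 1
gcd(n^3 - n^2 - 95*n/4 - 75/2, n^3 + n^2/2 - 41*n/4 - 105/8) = n + 5/2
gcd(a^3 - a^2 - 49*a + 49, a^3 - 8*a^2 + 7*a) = a^2 - 8*a + 7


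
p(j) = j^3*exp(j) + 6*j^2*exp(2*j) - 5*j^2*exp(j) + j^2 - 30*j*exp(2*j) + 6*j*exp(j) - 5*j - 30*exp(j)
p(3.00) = -15132.00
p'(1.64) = -2195.83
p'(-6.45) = -18.45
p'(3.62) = -65477.27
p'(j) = j^3*exp(j) + 12*j^2*exp(2*j) - 2*j^2*exp(j) - 48*j*exp(2*j) - 4*j*exp(j) + 2*j - 30*exp(2*j) - 24*exp(j) - 5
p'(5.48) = 3887013.84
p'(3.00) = -27167.61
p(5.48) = 912056.02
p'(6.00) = 18592782.39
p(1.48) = -735.07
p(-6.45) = 72.99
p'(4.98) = 608878.06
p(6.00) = 5876122.50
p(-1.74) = 3.22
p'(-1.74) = -10.69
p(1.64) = -1034.69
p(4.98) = -12736.60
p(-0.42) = -13.82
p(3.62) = -42775.38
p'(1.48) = -1581.10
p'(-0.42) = -24.12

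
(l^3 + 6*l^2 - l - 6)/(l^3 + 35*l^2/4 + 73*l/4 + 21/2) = 4*(l - 1)/(4*l + 7)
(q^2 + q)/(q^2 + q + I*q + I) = q/(q + I)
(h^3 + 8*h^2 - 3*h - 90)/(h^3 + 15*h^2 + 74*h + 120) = (h - 3)/(h + 4)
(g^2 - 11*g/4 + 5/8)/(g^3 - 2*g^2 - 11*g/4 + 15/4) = (4*g - 1)/(2*(2*g^2 + g - 3))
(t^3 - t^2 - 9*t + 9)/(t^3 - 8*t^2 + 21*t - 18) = (t^2 + 2*t - 3)/(t^2 - 5*t + 6)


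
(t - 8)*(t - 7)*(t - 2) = t^3 - 17*t^2 + 86*t - 112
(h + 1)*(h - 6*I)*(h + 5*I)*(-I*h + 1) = -I*h^4 - I*h^3 - 31*I*h^2 + 30*h - 31*I*h + 30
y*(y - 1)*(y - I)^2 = y^4 - y^3 - 2*I*y^3 - y^2 + 2*I*y^2 + y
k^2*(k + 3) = k^3 + 3*k^2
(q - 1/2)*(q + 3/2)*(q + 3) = q^3 + 4*q^2 + 9*q/4 - 9/4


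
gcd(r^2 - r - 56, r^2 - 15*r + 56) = r - 8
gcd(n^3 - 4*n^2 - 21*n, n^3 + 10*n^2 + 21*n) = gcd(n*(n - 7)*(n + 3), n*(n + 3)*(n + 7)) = n^2 + 3*n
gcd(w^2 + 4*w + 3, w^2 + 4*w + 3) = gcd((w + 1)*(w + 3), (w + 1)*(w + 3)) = w^2 + 4*w + 3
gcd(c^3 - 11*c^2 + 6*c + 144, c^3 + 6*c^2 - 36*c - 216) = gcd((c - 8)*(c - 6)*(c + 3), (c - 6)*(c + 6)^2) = c - 6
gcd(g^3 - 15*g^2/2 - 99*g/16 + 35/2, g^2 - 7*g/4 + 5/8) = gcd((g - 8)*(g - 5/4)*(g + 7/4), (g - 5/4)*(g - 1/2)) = g - 5/4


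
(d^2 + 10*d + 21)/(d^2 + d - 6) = (d + 7)/(d - 2)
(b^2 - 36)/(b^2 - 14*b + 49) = (b^2 - 36)/(b^2 - 14*b + 49)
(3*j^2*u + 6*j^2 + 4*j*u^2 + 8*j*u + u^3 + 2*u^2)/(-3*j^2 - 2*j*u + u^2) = (3*j*u + 6*j + u^2 + 2*u)/(-3*j + u)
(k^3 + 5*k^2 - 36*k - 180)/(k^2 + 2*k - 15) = (k^2 - 36)/(k - 3)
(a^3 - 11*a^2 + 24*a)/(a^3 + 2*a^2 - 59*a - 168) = a*(a - 3)/(a^2 + 10*a + 21)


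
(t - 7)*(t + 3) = t^2 - 4*t - 21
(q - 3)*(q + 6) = q^2 + 3*q - 18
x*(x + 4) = x^2 + 4*x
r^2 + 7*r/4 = r*(r + 7/4)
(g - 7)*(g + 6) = g^2 - g - 42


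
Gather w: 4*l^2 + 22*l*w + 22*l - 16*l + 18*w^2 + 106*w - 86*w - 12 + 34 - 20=4*l^2 + 6*l + 18*w^2 + w*(22*l + 20) + 2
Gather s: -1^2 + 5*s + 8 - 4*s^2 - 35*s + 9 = -4*s^2 - 30*s + 16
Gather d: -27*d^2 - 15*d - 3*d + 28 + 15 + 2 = -27*d^2 - 18*d + 45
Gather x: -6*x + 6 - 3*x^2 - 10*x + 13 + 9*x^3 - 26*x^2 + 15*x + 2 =9*x^3 - 29*x^2 - x + 21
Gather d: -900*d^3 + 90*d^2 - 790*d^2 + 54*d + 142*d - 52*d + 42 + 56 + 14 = -900*d^3 - 700*d^2 + 144*d + 112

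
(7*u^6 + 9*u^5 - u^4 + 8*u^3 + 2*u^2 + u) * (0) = 0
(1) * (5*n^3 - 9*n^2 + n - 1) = 5*n^3 - 9*n^2 + n - 1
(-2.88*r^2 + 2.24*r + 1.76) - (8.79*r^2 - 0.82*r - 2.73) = -11.67*r^2 + 3.06*r + 4.49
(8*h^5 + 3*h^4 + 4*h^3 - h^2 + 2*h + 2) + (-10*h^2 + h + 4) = 8*h^5 + 3*h^4 + 4*h^3 - 11*h^2 + 3*h + 6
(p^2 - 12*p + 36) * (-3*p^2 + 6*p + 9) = -3*p^4 + 42*p^3 - 171*p^2 + 108*p + 324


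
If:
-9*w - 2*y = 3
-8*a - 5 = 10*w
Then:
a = 5*y/18 - 5/24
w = -2*y/9 - 1/3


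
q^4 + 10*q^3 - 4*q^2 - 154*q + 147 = (q - 3)*(q - 1)*(q + 7)^2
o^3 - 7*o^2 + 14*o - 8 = (o - 4)*(o - 2)*(o - 1)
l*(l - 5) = l^2 - 5*l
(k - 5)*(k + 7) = k^2 + 2*k - 35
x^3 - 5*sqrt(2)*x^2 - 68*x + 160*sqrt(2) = (x - 8*sqrt(2))*(x - 2*sqrt(2))*(x + 5*sqrt(2))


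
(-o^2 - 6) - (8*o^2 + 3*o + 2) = -9*o^2 - 3*o - 8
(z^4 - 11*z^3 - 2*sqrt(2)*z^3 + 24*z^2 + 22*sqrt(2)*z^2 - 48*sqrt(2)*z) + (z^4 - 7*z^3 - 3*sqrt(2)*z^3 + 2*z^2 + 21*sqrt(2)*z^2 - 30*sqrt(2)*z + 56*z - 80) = 2*z^4 - 18*z^3 - 5*sqrt(2)*z^3 + 26*z^2 + 43*sqrt(2)*z^2 - 78*sqrt(2)*z + 56*z - 80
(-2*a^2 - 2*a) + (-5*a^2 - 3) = -7*a^2 - 2*a - 3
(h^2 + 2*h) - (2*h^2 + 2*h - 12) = 12 - h^2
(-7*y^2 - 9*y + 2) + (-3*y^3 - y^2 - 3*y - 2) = -3*y^3 - 8*y^2 - 12*y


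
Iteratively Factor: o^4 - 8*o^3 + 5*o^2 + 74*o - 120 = (o - 2)*(o^3 - 6*o^2 - 7*o + 60) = (o - 2)*(o + 3)*(o^2 - 9*o + 20) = (o - 5)*(o - 2)*(o + 3)*(o - 4)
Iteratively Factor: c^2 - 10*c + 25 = (c - 5)*(c - 5)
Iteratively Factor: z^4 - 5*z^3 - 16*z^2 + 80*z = (z + 4)*(z^3 - 9*z^2 + 20*z) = (z - 4)*(z + 4)*(z^2 - 5*z) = (z - 5)*(z - 4)*(z + 4)*(z)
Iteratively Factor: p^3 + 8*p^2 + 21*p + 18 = (p + 3)*(p^2 + 5*p + 6) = (p + 3)^2*(p + 2)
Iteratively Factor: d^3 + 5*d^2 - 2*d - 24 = (d - 2)*(d^2 + 7*d + 12) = (d - 2)*(d + 3)*(d + 4)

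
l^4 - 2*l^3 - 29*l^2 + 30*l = l*(l - 6)*(l - 1)*(l + 5)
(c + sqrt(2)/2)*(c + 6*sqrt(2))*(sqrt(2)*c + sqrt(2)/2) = sqrt(2)*c^3 + sqrt(2)*c^2/2 + 13*c^2 + 13*c/2 + 6*sqrt(2)*c + 3*sqrt(2)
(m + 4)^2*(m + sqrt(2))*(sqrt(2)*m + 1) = sqrt(2)*m^4 + 3*m^3 + 8*sqrt(2)*m^3 + 24*m^2 + 17*sqrt(2)*m^2 + 8*sqrt(2)*m + 48*m + 16*sqrt(2)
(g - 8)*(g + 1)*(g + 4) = g^3 - 3*g^2 - 36*g - 32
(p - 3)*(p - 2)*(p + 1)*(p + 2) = p^4 - 2*p^3 - 7*p^2 + 8*p + 12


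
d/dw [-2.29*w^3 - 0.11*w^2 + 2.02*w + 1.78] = -6.87*w^2 - 0.22*w + 2.02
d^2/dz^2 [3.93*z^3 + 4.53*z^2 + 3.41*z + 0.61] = 23.58*z + 9.06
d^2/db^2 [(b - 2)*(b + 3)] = 2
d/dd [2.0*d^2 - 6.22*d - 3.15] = 4.0*d - 6.22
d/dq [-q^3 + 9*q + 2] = 9 - 3*q^2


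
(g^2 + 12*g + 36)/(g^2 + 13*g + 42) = (g + 6)/(g + 7)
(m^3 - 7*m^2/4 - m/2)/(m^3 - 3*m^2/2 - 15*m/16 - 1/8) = 4*m/(4*m + 1)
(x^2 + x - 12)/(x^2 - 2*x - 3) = (x + 4)/(x + 1)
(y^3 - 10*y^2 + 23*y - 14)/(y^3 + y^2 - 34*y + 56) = (y^2 - 8*y + 7)/(y^2 + 3*y - 28)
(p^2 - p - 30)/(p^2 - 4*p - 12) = (p + 5)/(p + 2)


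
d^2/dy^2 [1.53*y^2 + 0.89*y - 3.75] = 3.06000000000000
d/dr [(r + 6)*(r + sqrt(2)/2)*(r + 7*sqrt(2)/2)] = 3*r^2 + 8*sqrt(2)*r + 12*r + 7/2 + 24*sqrt(2)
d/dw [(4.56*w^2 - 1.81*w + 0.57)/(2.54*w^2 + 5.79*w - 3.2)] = (30.9998*w^2 - 32.0796*w + 2.4917)/(6.4516*w^4 + 29.4132*w^3 + 17.2681*w^2 - 37.056*w + 10.24)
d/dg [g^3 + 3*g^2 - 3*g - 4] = 3*g^2 + 6*g - 3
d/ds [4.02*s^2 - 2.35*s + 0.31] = 8.04*s - 2.35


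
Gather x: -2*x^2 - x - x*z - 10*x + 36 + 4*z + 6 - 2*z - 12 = -2*x^2 + x*(-z - 11) + 2*z + 30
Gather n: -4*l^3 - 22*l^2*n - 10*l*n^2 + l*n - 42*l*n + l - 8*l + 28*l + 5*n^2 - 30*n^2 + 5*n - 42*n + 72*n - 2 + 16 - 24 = -4*l^3 + 21*l + n^2*(-10*l - 25) + n*(-22*l^2 - 41*l + 35) - 10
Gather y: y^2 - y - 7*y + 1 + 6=y^2 - 8*y + 7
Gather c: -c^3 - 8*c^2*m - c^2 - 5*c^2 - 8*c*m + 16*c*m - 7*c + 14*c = -c^3 + c^2*(-8*m - 6) + c*(8*m + 7)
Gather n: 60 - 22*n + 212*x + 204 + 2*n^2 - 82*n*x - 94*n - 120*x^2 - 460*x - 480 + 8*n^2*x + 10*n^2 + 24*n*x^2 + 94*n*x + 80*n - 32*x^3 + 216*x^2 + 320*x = n^2*(8*x + 12) + n*(24*x^2 + 12*x - 36) - 32*x^3 + 96*x^2 + 72*x - 216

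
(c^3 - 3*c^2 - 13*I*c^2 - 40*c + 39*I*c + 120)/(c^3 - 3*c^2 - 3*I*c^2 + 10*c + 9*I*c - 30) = (c - 8*I)/(c + 2*I)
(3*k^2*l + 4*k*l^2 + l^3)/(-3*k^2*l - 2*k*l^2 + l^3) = (-3*k - l)/(3*k - l)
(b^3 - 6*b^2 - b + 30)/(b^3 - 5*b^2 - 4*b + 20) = (b - 3)/(b - 2)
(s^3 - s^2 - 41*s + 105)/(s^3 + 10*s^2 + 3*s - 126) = (s - 5)/(s + 6)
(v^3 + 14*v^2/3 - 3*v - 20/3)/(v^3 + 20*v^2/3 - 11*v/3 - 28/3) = (v + 5)/(v + 7)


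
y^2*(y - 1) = y^3 - y^2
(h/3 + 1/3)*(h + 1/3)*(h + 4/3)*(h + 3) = h^4/3 + 17*h^3/9 + 91*h^2/27 + 61*h/27 + 4/9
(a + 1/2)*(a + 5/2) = a^2 + 3*a + 5/4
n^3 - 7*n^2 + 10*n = n*(n - 5)*(n - 2)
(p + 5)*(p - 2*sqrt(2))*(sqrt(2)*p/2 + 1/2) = sqrt(2)*p^3/2 - 3*p^2/2 + 5*sqrt(2)*p^2/2 - 15*p/2 - sqrt(2)*p - 5*sqrt(2)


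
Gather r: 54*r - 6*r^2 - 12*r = -6*r^2 + 42*r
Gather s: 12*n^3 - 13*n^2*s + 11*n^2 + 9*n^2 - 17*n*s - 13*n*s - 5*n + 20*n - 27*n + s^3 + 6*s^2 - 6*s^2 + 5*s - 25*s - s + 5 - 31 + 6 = 12*n^3 + 20*n^2 - 12*n + s^3 + s*(-13*n^2 - 30*n - 21) - 20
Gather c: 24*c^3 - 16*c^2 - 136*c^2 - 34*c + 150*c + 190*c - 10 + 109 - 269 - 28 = 24*c^3 - 152*c^2 + 306*c - 198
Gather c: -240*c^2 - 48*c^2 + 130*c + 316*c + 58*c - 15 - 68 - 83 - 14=-288*c^2 + 504*c - 180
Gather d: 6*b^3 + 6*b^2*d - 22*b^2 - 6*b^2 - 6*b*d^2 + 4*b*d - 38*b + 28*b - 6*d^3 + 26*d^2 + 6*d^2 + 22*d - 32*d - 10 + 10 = 6*b^3 - 28*b^2 - 10*b - 6*d^3 + d^2*(32 - 6*b) + d*(6*b^2 + 4*b - 10)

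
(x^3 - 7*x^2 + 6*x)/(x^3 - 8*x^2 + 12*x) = (x - 1)/(x - 2)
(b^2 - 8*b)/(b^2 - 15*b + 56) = b/(b - 7)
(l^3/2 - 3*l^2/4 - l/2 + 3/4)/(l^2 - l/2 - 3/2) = l/2 - 1/2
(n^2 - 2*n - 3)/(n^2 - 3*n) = (n + 1)/n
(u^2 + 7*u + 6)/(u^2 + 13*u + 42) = (u + 1)/(u + 7)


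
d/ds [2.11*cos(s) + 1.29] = -2.11*sin(s)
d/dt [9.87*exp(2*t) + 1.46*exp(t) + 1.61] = (19.74*exp(t) + 1.46)*exp(t)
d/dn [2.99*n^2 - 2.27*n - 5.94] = 5.98*n - 2.27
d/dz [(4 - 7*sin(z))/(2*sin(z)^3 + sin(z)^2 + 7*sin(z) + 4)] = (28*sin(z)^3 - 17*sin(z)^2 - 8*sin(z) - 56)*cos(z)/(2*sin(z)^3 + sin(z)^2 + 7*sin(z) + 4)^2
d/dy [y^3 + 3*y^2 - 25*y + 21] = 3*y^2 + 6*y - 25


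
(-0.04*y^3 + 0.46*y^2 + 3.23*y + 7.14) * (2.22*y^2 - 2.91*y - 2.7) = -0.0888*y^5 + 1.1376*y^4 + 5.94*y^3 + 5.2095*y^2 - 29.4984*y - 19.278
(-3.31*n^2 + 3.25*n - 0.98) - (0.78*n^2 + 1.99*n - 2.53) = -4.09*n^2 + 1.26*n + 1.55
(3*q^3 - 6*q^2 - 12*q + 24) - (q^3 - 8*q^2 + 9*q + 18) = 2*q^3 + 2*q^2 - 21*q + 6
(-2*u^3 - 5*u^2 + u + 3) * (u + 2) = -2*u^4 - 9*u^3 - 9*u^2 + 5*u + 6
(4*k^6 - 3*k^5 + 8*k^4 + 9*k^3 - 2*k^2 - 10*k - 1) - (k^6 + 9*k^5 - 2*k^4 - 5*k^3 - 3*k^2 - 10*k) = 3*k^6 - 12*k^5 + 10*k^4 + 14*k^3 + k^2 - 1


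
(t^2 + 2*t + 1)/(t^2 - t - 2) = (t + 1)/(t - 2)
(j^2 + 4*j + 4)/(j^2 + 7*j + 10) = (j + 2)/(j + 5)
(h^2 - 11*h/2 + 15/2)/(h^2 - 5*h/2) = (h - 3)/h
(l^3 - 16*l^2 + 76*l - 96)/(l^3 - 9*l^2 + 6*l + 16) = (l - 6)/(l + 1)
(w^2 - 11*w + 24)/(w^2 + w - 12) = (w - 8)/(w + 4)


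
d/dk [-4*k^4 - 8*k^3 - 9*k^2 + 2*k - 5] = -16*k^3 - 24*k^2 - 18*k + 2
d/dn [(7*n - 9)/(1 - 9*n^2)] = (63*n^2 - 162*n + 7)/(81*n^4 - 18*n^2 + 1)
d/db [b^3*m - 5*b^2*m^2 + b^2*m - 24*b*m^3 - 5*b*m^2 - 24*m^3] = m*(3*b^2 - 10*b*m + 2*b - 24*m^2 - 5*m)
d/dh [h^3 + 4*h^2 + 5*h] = 3*h^2 + 8*h + 5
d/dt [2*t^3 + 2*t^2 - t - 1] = 6*t^2 + 4*t - 1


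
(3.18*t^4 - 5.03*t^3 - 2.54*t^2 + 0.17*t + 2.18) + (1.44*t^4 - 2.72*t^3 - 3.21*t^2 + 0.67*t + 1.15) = 4.62*t^4 - 7.75*t^3 - 5.75*t^2 + 0.84*t + 3.33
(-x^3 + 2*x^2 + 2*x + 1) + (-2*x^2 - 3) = -x^3 + 2*x - 2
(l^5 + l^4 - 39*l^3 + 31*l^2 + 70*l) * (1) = l^5 + l^4 - 39*l^3 + 31*l^2 + 70*l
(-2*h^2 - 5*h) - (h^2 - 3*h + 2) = -3*h^2 - 2*h - 2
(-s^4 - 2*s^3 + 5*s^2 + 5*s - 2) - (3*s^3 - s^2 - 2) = -s^4 - 5*s^3 + 6*s^2 + 5*s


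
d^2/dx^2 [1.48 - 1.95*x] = 0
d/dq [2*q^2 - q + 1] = 4*q - 1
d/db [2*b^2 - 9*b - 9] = 4*b - 9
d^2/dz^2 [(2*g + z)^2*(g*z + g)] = 2*g*(4*g + 3*z + 1)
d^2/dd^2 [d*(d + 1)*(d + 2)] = 6*d + 6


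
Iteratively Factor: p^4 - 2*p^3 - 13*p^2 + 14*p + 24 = (p + 3)*(p^3 - 5*p^2 + 2*p + 8) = (p + 1)*(p + 3)*(p^2 - 6*p + 8) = (p - 2)*(p + 1)*(p + 3)*(p - 4)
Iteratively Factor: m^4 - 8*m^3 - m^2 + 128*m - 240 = (m + 4)*(m^3 - 12*m^2 + 47*m - 60) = (m - 3)*(m + 4)*(m^2 - 9*m + 20) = (m - 4)*(m - 3)*(m + 4)*(m - 5)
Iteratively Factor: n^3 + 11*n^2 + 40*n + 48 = (n + 4)*(n^2 + 7*n + 12) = (n + 4)^2*(n + 3)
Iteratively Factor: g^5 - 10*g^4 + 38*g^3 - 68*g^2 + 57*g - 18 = (g - 3)*(g^4 - 7*g^3 + 17*g^2 - 17*g + 6) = (g - 3)*(g - 1)*(g^3 - 6*g^2 + 11*g - 6) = (g - 3)^2*(g - 1)*(g^2 - 3*g + 2) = (g - 3)^2*(g - 1)^2*(g - 2)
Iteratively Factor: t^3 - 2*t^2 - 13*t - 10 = (t + 2)*(t^2 - 4*t - 5) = (t - 5)*(t + 2)*(t + 1)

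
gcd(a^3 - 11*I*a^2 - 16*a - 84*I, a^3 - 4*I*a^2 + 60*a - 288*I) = a - 6*I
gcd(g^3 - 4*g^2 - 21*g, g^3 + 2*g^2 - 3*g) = g^2 + 3*g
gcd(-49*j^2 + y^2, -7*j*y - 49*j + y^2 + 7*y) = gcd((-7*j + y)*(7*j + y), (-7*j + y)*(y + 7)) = -7*j + y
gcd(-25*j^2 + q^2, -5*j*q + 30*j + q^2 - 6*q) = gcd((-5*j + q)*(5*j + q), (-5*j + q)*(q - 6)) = -5*j + q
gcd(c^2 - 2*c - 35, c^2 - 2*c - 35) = c^2 - 2*c - 35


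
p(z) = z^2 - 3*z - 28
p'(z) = 2*z - 3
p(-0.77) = -25.10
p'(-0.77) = -4.54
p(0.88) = -29.87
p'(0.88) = -1.24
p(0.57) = -29.39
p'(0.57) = -1.86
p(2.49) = -29.27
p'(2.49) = 1.98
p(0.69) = -29.59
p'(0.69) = -1.62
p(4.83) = -19.16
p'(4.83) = 6.66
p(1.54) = -30.25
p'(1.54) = 0.08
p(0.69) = -29.59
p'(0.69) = -1.62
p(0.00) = -28.00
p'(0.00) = -3.00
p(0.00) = -28.00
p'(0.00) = -3.00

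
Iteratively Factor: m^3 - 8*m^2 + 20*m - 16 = (m - 4)*(m^2 - 4*m + 4) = (m - 4)*(m - 2)*(m - 2)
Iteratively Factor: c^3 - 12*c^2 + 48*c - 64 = (c - 4)*(c^2 - 8*c + 16) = (c - 4)^2*(c - 4)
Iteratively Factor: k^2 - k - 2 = (k - 2)*(k + 1)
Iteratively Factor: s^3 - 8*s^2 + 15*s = (s - 5)*(s^2 - 3*s) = (s - 5)*(s - 3)*(s)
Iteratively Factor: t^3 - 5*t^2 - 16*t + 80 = (t - 5)*(t^2 - 16) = (t - 5)*(t + 4)*(t - 4)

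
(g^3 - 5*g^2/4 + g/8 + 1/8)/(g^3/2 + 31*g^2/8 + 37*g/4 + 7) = (8*g^3 - 10*g^2 + g + 1)/(4*g^3 + 31*g^2 + 74*g + 56)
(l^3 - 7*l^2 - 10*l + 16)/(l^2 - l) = l - 6 - 16/l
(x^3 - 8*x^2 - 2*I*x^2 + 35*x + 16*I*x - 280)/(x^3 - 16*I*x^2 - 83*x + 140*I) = (x^2 + x*(-8 + 5*I) - 40*I)/(x^2 - 9*I*x - 20)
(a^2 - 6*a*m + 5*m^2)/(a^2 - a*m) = (a - 5*m)/a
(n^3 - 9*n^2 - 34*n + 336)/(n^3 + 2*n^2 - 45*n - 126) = (n - 8)/(n + 3)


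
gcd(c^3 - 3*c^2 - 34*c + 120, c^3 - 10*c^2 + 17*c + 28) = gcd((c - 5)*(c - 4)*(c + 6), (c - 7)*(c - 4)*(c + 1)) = c - 4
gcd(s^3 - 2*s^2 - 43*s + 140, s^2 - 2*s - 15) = s - 5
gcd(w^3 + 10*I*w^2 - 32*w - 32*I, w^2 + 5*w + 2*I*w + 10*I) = w + 2*I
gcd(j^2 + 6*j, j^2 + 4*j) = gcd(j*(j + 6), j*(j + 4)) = j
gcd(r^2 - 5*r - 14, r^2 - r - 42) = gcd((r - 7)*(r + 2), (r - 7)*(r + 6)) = r - 7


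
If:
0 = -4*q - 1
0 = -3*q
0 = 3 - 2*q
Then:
No Solution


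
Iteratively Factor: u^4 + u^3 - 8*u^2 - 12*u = (u)*(u^3 + u^2 - 8*u - 12) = u*(u + 2)*(u^2 - u - 6) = u*(u - 3)*(u + 2)*(u + 2)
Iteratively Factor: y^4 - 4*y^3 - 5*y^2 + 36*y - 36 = (y - 3)*(y^3 - y^2 - 8*y + 12) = (y - 3)*(y - 2)*(y^2 + y - 6) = (y - 3)*(y - 2)*(y + 3)*(y - 2)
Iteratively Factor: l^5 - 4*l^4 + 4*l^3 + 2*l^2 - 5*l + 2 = (l - 1)*(l^4 - 3*l^3 + l^2 + 3*l - 2) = (l - 2)*(l - 1)*(l^3 - l^2 - l + 1) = (l - 2)*(l - 1)*(l + 1)*(l^2 - 2*l + 1) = (l - 2)*(l - 1)^2*(l + 1)*(l - 1)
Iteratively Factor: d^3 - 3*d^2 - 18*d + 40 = (d - 5)*(d^2 + 2*d - 8) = (d - 5)*(d + 4)*(d - 2)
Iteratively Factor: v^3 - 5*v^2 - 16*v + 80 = (v + 4)*(v^2 - 9*v + 20) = (v - 4)*(v + 4)*(v - 5)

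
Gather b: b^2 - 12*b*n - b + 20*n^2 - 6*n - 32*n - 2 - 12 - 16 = b^2 + b*(-12*n - 1) + 20*n^2 - 38*n - 30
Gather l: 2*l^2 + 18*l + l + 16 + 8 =2*l^2 + 19*l + 24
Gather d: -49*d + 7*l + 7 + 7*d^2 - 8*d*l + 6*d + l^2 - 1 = 7*d^2 + d*(-8*l - 43) + l^2 + 7*l + 6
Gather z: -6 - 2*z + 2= -2*z - 4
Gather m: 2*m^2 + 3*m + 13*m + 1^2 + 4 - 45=2*m^2 + 16*m - 40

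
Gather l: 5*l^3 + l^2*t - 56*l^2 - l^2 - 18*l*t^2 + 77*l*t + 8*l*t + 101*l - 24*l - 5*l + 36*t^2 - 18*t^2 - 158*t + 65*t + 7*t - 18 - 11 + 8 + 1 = 5*l^3 + l^2*(t - 57) + l*(-18*t^2 + 85*t + 72) + 18*t^2 - 86*t - 20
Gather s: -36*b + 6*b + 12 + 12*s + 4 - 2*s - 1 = -30*b + 10*s + 15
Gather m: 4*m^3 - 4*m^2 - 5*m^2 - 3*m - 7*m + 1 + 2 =4*m^3 - 9*m^2 - 10*m + 3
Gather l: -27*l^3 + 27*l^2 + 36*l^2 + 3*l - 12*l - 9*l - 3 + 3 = -27*l^3 + 63*l^2 - 18*l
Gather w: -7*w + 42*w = 35*w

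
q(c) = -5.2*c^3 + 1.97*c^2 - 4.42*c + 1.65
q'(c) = -15.6*c^2 + 3.94*c - 4.42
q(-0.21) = 2.71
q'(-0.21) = -5.94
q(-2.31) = 86.47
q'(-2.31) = -96.76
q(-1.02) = 13.73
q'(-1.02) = -24.67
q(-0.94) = 11.86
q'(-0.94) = -21.91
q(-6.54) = 1569.39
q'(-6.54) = -697.42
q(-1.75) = 43.29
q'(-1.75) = -59.09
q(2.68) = -96.14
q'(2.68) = -105.91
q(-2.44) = 99.70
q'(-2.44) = -106.91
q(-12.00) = 9323.97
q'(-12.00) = -2298.10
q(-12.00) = 9323.97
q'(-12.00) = -2298.10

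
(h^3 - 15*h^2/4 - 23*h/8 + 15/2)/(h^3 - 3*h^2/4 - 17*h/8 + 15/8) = (h - 4)/(h - 1)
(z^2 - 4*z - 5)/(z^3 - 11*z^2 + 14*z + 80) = (z + 1)/(z^2 - 6*z - 16)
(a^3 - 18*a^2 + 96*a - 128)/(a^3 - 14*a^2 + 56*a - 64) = (a - 8)/(a - 4)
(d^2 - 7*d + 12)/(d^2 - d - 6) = (d - 4)/(d + 2)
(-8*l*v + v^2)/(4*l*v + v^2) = (-8*l + v)/(4*l + v)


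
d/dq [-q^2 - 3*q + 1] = -2*q - 3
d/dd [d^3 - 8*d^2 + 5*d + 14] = 3*d^2 - 16*d + 5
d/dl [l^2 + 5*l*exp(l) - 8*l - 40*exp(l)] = 5*l*exp(l) + 2*l - 35*exp(l) - 8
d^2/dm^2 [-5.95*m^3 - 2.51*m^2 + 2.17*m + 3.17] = -35.7*m - 5.02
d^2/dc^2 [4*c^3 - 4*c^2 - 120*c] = 24*c - 8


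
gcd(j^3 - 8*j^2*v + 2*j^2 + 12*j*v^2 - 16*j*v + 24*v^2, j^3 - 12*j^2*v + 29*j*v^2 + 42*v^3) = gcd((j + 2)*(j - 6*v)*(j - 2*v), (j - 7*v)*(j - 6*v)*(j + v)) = -j + 6*v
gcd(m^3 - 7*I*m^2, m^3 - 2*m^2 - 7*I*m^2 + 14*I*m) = m^2 - 7*I*m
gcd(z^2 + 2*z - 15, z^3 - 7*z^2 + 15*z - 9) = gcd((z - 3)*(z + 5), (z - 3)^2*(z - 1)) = z - 3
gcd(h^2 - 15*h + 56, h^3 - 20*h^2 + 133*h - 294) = h - 7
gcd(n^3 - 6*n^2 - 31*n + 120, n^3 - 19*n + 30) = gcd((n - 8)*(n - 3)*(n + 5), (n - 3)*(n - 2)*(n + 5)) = n^2 + 2*n - 15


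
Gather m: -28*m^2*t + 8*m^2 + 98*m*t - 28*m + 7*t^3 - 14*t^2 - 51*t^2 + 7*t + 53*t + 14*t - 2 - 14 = m^2*(8 - 28*t) + m*(98*t - 28) + 7*t^3 - 65*t^2 + 74*t - 16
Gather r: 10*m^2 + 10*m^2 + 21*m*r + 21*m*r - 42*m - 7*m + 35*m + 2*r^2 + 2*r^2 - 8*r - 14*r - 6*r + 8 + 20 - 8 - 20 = 20*m^2 - 14*m + 4*r^2 + r*(42*m - 28)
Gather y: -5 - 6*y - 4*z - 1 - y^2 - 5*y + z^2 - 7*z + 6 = -y^2 - 11*y + z^2 - 11*z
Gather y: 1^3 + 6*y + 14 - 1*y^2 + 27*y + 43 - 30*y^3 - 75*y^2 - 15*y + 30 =-30*y^3 - 76*y^2 + 18*y + 88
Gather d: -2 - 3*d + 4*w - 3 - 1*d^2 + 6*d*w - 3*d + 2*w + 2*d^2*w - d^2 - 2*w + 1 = d^2*(2*w - 2) + d*(6*w - 6) + 4*w - 4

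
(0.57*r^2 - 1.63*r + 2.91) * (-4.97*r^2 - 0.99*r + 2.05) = -2.8329*r^4 + 7.5368*r^3 - 11.6805*r^2 - 6.2224*r + 5.9655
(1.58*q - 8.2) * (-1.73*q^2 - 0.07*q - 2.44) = -2.7334*q^3 + 14.0754*q^2 - 3.2812*q + 20.008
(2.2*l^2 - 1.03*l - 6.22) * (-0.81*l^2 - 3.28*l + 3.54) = -1.782*l^4 - 6.3817*l^3 + 16.2046*l^2 + 16.7554*l - 22.0188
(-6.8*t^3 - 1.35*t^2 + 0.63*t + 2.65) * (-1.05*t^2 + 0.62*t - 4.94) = 7.14*t^5 - 2.7985*t^4 + 32.0935*t^3 + 4.2771*t^2 - 1.4692*t - 13.091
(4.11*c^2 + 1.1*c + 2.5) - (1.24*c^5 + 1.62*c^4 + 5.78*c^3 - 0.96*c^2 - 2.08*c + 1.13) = -1.24*c^5 - 1.62*c^4 - 5.78*c^3 + 5.07*c^2 + 3.18*c + 1.37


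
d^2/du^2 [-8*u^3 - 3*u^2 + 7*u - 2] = -48*u - 6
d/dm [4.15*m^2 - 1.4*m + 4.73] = 8.3*m - 1.4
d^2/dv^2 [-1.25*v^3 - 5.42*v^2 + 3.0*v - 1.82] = -7.5*v - 10.84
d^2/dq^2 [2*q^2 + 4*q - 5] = 4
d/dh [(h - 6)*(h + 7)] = 2*h + 1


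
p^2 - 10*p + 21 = (p - 7)*(p - 3)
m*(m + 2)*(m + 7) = m^3 + 9*m^2 + 14*m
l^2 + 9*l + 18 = (l + 3)*(l + 6)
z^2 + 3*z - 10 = (z - 2)*(z + 5)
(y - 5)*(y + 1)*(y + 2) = y^3 - 2*y^2 - 13*y - 10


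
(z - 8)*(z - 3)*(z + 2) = z^3 - 9*z^2 + 2*z + 48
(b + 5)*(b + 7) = b^2 + 12*b + 35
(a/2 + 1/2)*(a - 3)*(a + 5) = a^3/2 + 3*a^2/2 - 13*a/2 - 15/2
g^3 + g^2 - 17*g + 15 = (g - 3)*(g - 1)*(g + 5)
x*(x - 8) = x^2 - 8*x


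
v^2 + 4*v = v*(v + 4)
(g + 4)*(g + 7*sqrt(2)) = g^2 + 4*g + 7*sqrt(2)*g + 28*sqrt(2)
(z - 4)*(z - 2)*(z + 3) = z^3 - 3*z^2 - 10*z + 24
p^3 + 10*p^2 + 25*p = p*(p + 5)^2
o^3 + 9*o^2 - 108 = (o - 3)*(o + 6)^2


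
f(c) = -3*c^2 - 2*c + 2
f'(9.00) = -56.00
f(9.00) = -259.00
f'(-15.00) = 88.00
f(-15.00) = -643.00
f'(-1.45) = 6.70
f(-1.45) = -1.41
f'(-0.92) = 3.52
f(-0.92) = 1.30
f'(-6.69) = 38.14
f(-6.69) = -118.89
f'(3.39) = -22.34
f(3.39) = -39.26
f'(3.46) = -22.76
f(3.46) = -40.83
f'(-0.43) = 0.58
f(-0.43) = 2.31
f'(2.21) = -15.26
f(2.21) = -17.07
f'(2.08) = -14.48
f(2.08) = -15.14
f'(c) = -6*c - 2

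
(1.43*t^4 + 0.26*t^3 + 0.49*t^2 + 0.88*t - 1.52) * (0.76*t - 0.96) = 1.0868*t^5 - 1.1752*t^4 + 0.1228*t^3 + 0.1984*t^2 - 2.0*t + 1.4592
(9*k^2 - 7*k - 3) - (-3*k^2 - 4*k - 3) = 12*k^2 - 3*k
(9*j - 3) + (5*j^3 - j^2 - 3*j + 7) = 5*j^3 - j^2 + 6*j + 4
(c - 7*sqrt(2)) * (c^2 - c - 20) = c^3 - 7*sqrt(2)*c^2 - c^2 - 20*c + 7*sqrt(2)*c + 140*sqrt(2)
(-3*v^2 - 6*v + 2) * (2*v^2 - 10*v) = -6*v^4 + 18*v^3 + 64*v^2 - 20*v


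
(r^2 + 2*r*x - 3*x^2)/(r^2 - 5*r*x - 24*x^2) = (-r + x)/(-r + 8*x)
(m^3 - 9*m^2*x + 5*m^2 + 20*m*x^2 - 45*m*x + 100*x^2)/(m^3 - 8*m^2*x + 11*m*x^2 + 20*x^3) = (m + 5)/(m + x)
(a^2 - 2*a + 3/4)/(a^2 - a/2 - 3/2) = (a - 1/2)/(a + 1)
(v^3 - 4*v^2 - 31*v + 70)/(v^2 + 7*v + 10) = (v^2 - 9*v + 14)/(v + 2)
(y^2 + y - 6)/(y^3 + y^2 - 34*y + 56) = (y + 3)/(y^2 + 3*y - 28)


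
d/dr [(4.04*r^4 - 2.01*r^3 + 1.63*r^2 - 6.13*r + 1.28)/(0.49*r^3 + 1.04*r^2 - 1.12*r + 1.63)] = (1.9796*r^6 + 8.4032*r^5 - 16.4635*r^4 + 36.8506*r^3 - 7.1609*r^2 + 2.6514*r - 8.5583)/(0.2401*r^6 + 1.0192*r^5 - 0.016*r^4 - 0.7322*r^3 + 4.6448*r^2 - 3.6512*r + 2.6569)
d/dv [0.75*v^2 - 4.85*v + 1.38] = 1.5*v - 4.85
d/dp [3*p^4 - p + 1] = 12*p^3 - 1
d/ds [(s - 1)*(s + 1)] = 2*s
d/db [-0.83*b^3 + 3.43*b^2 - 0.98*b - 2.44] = -2.49*b^2 + 6.86*b - 0.98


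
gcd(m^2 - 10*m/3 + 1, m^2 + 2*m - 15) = m - 3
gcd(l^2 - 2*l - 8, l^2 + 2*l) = l + 2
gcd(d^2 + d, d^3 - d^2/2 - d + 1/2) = d + 1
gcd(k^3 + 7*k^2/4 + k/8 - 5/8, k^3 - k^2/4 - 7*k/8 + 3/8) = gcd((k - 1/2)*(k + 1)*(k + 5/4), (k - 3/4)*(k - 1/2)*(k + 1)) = k^2 + k/2 - 1/2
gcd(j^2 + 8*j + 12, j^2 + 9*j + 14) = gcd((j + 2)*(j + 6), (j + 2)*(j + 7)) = j + 2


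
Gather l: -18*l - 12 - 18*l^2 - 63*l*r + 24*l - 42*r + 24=-18*l^2 + l*(6 - 63*r) - 42*r + 12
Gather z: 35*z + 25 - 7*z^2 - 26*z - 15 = -7*z^2 + 9*z + 10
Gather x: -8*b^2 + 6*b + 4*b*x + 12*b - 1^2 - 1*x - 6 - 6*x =-8*b^2 + 18*b + x*(4*b - 7) - 7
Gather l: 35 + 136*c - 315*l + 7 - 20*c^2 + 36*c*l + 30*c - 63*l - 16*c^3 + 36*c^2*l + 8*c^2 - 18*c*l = -16*c^3 - 12*c^2 + 166*c + l*(36*c^2 + 18*c - 378) + 42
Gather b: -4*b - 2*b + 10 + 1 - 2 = 9 - 6*b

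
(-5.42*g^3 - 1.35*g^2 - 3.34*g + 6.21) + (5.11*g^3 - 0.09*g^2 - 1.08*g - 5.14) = -0.31*g^3 - 1.44*g^2 - 4.42*g + 1.07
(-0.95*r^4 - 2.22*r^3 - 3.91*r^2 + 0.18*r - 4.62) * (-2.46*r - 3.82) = 2.337*r^5 + 9.0902*r^4 + 18.099*r^3 + 14.4934*r^2 + 10.6776*r + 17.6484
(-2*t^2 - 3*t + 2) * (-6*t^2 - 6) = 12*t^4 + 18*t^3 + 18*t - 12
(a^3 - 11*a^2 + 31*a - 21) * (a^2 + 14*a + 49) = a^5 + 3*a^4 - 74*a^3 - 126*a^2 + 1225*a - 1029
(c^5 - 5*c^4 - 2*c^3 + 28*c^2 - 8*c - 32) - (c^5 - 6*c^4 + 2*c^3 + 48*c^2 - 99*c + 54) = c^4 - 4*c^3 - 20*c^2 + 91*c - 86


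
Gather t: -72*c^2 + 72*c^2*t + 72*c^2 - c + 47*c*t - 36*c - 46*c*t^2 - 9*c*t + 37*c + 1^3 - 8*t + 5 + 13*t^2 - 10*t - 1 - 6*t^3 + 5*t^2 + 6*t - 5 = -6*t^3 + t^2*(18 - 46*c) + t*(72*c^2 + 38*c - 12)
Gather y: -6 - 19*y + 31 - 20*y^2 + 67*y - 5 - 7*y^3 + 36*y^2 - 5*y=-7*y^3 + 16*y^2 + 43*y + 20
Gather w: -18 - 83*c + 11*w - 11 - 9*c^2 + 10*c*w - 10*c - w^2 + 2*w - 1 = -9*c^2 - 93*c - w^2 + w*(10*c + 13) - 30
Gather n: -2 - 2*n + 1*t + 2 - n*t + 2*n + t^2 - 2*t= -n*t + t^2 - t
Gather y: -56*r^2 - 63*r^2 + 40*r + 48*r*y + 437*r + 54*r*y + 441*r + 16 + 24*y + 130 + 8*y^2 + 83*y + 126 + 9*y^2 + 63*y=-119*r^2 + 918*r + 17*y^2 + y*(102*r + 170) + 272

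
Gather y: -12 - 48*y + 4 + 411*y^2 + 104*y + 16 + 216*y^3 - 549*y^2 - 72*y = 216*y^3 - 138*y^2 - 16*y + 8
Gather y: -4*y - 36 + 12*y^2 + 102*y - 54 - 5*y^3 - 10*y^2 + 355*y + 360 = -5*y^3 + 2*y^2 + 453*y + 270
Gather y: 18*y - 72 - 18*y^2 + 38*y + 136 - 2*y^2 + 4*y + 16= -20*y^2 + 60*y + 80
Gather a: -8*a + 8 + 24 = 32 - 8*a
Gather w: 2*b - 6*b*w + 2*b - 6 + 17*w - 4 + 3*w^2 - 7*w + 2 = 4*b + 3*w^2 + w*(10 - 6*b) - 8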